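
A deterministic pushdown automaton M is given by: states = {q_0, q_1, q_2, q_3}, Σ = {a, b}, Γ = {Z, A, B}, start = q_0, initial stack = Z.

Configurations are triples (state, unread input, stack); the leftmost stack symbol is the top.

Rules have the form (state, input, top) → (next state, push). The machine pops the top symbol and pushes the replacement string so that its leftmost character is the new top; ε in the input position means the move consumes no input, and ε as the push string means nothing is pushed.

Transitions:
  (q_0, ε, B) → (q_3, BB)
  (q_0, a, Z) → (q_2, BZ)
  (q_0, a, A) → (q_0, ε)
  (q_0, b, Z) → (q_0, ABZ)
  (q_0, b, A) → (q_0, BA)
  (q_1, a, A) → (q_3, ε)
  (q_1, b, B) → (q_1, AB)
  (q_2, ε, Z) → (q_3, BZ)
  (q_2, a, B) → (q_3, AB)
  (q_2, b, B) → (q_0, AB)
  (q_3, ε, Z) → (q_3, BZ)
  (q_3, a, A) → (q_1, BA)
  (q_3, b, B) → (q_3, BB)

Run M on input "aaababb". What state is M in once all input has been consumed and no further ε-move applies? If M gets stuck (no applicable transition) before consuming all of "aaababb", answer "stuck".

(q_0, aaababb, Z)
  read a, top Z: go to q_2, push BZ → (q_2, aababb, BZ)
  read a, top B: go to q_3, push AB → (q_3, ababb, ABZ)
  read a, top A: go to q_1, push BA → (q_1, babb, BABZ)
  read b, top B: go to q_1, push AB → (q_1, abb, ABABZ)
  read a, top A: go to q_3, push ε → (q_3, bb, BABZ)
  read b, top B: go to q_3, push BB → (q_3, b, BBABZ)
  read b, top B: go to q_3, push BB → (q_3, ε, BBBABZ)
All input consumed; M is in state q_3.

q_3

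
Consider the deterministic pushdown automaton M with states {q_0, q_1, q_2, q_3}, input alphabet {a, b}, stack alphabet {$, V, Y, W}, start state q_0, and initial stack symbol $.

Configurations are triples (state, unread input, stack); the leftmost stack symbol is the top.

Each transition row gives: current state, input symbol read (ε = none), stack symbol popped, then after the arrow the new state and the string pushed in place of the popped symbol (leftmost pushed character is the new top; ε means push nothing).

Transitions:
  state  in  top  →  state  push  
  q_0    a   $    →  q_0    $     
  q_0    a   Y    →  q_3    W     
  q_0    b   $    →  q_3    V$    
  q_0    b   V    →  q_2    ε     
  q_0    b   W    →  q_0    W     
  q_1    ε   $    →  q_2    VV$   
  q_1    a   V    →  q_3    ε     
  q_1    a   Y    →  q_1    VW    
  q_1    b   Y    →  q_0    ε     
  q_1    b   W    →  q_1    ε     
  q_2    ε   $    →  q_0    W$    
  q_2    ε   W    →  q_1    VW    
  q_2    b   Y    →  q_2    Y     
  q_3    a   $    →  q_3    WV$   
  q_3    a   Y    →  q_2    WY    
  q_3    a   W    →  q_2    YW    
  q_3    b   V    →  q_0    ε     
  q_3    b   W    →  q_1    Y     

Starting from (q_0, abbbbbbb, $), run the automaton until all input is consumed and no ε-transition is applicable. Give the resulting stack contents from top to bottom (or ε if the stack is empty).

V$

(q_0, abbbbbbb, $) ⊢ (q_0, bbbbbbb, $) ⊢ (q_3, bbbbbb, V$) ⊢ (q_0, bbbbb, $) ⊢ (q_3, bbbb, V$) ⊢ (q_0, bbb, $) ⊢ (q_3, bb, V$) ⊢ (q_0, b, $) ⊢ (q_3, ε, V$)
All input consumed in state q_3 with stack V$.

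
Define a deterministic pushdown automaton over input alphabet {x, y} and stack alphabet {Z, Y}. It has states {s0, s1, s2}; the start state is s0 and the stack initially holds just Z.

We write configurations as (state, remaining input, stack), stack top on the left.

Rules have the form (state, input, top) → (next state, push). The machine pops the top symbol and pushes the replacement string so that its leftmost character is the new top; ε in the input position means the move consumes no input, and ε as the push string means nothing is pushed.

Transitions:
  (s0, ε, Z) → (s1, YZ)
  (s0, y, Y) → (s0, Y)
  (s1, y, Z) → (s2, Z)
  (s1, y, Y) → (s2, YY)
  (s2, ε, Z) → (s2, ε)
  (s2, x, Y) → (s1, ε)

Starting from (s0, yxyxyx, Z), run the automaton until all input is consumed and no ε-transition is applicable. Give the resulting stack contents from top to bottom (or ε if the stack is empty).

YZ

(s0, yxyxyx, Z)
  ε-move, top Z: go to s1, push YZ → (s1, yxyxyx, YZ)
  read y, top Y: go to s2, push YY → (s2, xyxyx, YYZ)
  read x, top Y: go to s1, push ε → (s1, yxyx, YZ)
  read y, top Y: go to s2, push YY → (s2, xyx, YYZ)
  read x, top Y: go to s1, push ε → (s1, yx, YZ)
  read y, top Y: go to s2, push YY → (s2, x, YYZ)
  read x, top Y: go to s1, push ε → (s1, ε, YZ)
All input consumed in state s1 with stack YZ.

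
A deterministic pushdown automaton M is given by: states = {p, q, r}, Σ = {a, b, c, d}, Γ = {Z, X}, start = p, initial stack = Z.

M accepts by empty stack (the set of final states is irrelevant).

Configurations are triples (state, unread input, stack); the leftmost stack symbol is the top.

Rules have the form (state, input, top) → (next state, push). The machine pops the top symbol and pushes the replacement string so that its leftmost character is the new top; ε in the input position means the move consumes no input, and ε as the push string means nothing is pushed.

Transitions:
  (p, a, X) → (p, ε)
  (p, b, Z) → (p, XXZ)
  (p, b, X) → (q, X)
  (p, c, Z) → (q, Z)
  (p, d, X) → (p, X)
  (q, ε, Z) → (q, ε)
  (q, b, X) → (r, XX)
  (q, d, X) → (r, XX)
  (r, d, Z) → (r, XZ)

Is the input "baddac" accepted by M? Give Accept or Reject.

(p, baddac, Z)
  read b, top Z: go to p, push XXZ → (p, addac, XXZ)
  read a, top X: go to p, push ε → (p, ddac, XZ)
  read d, top X: go to p, push X → (p, dac, XZ)
  read d, top X: go to p, push X → (p, ac, XZ)
  read a, top X: go to p, push ε → (p, c, Z)
  read c, top Z: go to q, push Z → (q, ε, Z)
  ε-move, top Z: go to q, push ε → (q, ε, ε)
All input consumed and the stack is empty.

Accept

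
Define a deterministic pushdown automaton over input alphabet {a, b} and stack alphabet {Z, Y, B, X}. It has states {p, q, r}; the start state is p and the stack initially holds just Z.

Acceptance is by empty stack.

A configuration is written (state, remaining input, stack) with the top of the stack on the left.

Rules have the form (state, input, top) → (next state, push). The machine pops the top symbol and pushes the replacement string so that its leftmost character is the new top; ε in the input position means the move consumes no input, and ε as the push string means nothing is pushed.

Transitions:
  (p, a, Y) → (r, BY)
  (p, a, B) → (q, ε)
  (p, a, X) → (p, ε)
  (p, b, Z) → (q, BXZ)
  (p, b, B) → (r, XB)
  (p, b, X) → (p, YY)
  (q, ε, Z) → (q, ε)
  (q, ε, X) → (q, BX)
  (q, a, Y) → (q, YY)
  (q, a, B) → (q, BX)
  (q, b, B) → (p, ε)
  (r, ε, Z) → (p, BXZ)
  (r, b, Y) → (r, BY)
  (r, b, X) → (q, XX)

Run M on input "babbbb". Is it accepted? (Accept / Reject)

(p, babbbb, Z)
  read b, top Z: go to q, push BXZ → (q, abbbb, BXZ)
  read a, top B: go to q, push BX → (q, bbbb, BXXZ)
  read b, top B: go to p, push ε → (p, bbb, XXZ)
  read b, top X: go to p, push YY → (p, bb, YYXZ)
No transition applies at (p, bb, YYXZ); input not fully consumed.

Reject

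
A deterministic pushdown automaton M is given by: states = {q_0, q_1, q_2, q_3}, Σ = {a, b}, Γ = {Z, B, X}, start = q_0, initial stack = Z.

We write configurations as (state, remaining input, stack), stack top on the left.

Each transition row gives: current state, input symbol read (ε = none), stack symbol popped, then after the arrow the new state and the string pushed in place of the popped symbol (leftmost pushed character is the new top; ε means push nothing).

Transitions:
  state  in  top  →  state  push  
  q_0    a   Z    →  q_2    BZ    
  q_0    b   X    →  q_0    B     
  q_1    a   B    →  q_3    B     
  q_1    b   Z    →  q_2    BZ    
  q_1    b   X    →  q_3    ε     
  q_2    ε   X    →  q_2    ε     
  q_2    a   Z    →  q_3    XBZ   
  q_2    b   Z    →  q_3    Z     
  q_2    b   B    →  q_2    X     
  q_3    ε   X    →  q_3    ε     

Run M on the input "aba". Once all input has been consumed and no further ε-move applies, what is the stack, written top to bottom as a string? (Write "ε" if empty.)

BZ

(q_0, aba, Z)
  read a, top Z: go to q_2, push BZ → (q_2, ba, BZ)
  read b, top B: go to q_2, push X → (q_2, a, XZ)
  ε-move, top X: go to q_2, push ε → (q_2, a, Z)
  read a, top Z: go to q_3, push XBZ → (q_3, ε, XBZ)
  ε-move, top X: go to q_3, push ε → (q_3, ε, BZ)
All input consumed in state q_3 with stack BZ.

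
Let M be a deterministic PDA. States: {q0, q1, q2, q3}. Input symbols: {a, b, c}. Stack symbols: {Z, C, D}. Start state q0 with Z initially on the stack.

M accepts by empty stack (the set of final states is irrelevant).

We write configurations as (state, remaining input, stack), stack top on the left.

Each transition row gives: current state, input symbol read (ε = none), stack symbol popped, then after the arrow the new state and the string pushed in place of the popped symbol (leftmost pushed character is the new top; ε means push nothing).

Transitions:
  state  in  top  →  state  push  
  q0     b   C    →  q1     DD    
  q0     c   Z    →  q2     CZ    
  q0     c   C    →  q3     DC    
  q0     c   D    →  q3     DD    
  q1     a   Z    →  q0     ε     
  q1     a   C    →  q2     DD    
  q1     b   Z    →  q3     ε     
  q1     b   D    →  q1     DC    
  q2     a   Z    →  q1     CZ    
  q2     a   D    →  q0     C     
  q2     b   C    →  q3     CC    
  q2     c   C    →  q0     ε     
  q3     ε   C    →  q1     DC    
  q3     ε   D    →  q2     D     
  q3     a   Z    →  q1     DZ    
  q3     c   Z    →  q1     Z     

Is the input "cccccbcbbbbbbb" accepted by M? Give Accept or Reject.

Reject

(q0, cccccbcbbbbbbb, Z)
  read c, top Z: go to q2, push CZ → (q2, ccccbcbbbbbbb, CZ)
  read c, top C: go to q0, push ε → (q0, cccbcbbbbbbb, Z)
  read c, top Z: go to q2, push CZ → (q2, ccbcbbbbbbb, CZ)
  read c, top C: go to q0, push ε → (q0, cbcbbbbbbb, Z)
  read c, top Z: go to q2, push CZ → (q2, bcbbbbbbb, CZ)
  read b, top C: go to q3, push CC → (q3, cbbbbbbb, CCZ)
  ε-move, top C: go to q1, push DC → (q1, cbbbbbbb, DCCZ)
No transition applies at (q1, cbbbbbbb, DCCZ); input not fully consumed.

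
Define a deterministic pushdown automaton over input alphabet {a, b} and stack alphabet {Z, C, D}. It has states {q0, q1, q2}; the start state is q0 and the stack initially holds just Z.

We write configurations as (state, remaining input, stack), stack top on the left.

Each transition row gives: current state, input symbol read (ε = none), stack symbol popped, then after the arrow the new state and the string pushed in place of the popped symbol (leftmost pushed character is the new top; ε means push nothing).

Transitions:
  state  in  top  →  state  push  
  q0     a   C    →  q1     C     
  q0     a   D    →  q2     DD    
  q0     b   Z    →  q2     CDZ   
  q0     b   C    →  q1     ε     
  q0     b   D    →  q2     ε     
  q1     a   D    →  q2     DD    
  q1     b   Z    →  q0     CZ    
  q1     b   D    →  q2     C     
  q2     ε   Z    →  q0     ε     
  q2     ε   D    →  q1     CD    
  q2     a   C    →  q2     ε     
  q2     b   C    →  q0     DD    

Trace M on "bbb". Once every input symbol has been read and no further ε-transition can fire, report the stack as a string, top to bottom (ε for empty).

(q0, bbb, Z)
  read b, top Z: go to q2, push CDZ → (q2, bb, CDZ)
  read b, top C: go to q0, push DD → (q0, b, DDDZ)
  read b, top D: go to q2, push ε → (q2, ε, DDZ)
  ε-move, top D: go to q1, push CD → (q1, ε, CDDZ)
All input consumed in state q1 with stack CDDZ.

CDDZ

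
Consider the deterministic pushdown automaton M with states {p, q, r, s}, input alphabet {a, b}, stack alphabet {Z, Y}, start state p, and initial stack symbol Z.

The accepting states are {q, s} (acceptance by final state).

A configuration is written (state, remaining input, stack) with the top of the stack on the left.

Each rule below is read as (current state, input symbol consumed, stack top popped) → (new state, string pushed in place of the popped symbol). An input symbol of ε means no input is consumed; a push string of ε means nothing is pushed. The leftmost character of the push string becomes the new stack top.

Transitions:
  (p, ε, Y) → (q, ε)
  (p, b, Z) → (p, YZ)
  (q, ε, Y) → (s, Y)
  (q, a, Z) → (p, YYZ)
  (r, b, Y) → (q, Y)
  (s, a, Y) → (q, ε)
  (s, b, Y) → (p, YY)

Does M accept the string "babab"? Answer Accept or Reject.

(p, babab, Z) ⊢ (p, abab, YZ) ⊢ (q, abab, Z) ⊢ (p, bab, YYZ) ⊢ (q, bab, YZ) ⊢ (s, bab, YZ) ⊢ (p, ab, YYZ) ⊢ (q, ab, YZ) ⊢ (s, ab, YZ) ⊢ (q, b, Z)
No transition applies at (q, b, Z); input not fully consumed.

Reject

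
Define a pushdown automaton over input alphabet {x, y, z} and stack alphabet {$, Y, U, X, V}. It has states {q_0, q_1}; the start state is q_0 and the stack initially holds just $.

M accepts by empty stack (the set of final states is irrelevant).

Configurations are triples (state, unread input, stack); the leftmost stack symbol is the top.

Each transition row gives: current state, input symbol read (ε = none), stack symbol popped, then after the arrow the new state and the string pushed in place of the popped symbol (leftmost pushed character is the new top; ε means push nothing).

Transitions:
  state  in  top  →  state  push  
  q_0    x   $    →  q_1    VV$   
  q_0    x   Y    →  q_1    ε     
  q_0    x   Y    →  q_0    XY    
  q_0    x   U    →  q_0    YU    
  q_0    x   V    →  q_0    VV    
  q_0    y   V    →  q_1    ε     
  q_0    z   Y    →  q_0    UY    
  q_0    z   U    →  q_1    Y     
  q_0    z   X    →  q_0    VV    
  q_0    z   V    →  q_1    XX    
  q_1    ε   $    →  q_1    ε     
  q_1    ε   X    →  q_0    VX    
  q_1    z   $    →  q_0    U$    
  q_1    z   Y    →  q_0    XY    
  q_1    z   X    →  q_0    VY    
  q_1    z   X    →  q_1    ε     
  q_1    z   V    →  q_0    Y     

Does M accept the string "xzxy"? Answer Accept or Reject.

No computation consumes all input and empties the stack.

Reject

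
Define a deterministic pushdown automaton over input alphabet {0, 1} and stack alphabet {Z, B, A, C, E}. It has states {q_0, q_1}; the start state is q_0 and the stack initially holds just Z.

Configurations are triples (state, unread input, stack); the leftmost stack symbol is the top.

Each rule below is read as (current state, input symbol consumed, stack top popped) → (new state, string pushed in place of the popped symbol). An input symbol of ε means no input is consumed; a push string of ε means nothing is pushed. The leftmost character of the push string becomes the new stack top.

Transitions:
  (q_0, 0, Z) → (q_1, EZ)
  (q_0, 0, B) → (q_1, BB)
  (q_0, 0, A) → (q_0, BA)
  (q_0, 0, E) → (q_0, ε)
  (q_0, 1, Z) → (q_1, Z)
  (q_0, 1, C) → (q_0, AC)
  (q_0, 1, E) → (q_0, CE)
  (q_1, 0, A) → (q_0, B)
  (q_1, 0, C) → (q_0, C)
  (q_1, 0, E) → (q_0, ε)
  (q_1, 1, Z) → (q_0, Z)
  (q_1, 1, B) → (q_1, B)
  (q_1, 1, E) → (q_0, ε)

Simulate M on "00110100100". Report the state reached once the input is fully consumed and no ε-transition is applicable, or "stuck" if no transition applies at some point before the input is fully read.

(q_0, 00110100100, Z)
  read 0, top Z: go to q_1, push EZ → (q_1, 0110100100, EZ)
  read 0, top E: go to q_0, push ε → (q_0, 110100100, Z)
  read 1, top Z: go to q_1, push Z → (q_1, 10100100, Z)
  read 1, top Z: go to q_0, push Z → (q_0, 0100100, Z)
  read 0, top Z: go to q_1, push EZ → (q_1, 100100, EZ)
  read 1, top E: go to q_0, push ε → (q_0, 00100, Z)
  read 0, top Z: go to q_1, push EZ → (q_1, 0100, EZ)
  read 0, top E: go to q_0, push ε → (q_0, 100, Z)
  read 1, top Z: go to q_1, push Z → (q_1, 00, Z)
No transition for (q_1, 0, top Z); M blocks with input 00 remaining.

stuck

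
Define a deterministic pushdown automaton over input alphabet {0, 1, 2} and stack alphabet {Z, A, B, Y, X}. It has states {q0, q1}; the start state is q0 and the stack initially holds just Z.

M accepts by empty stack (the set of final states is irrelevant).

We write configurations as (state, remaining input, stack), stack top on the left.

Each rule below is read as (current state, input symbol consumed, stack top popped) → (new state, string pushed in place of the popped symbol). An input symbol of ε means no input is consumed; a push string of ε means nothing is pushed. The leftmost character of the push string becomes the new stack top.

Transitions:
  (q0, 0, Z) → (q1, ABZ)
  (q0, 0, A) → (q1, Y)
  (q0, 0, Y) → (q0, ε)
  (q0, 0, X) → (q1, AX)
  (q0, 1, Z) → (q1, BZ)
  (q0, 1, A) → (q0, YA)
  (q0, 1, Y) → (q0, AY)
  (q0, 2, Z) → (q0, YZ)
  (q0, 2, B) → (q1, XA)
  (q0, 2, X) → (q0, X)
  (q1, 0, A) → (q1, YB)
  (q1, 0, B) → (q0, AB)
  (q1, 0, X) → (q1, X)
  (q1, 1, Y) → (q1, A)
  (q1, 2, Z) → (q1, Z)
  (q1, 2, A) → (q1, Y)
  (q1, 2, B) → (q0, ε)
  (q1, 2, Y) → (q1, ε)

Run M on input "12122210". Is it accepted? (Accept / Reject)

Reject

(q0, 12122210, Z) ⊢ (q1, 2122210, BZ) ⊢ (q0, 122210, Z) ⊢ (q1, 22210, BZ) ⊢ (q0, 2210, Z) ⊢ (q0, 210, YZ)
No transition applies at (q0, 210, YZ); input not fully consumed.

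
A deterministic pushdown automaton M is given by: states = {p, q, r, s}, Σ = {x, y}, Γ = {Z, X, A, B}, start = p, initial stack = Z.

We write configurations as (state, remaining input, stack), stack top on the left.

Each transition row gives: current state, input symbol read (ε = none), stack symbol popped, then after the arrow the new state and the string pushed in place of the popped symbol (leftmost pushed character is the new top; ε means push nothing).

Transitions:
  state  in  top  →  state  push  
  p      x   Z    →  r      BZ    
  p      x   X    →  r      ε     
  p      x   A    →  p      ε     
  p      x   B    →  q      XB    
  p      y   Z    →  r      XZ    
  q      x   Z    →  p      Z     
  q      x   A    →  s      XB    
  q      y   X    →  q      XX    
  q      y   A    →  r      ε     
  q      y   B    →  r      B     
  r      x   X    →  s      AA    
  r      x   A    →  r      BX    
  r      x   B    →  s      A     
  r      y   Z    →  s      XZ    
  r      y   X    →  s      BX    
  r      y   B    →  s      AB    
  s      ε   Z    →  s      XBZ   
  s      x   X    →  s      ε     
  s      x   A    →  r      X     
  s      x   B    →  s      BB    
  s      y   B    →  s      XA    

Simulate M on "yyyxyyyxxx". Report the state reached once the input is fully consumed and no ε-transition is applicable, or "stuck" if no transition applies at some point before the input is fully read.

stuck

(p, yyyxyyyxxx, Z)
  read y, top Z: go to r, push XZ → (r, yyxyyyxxx, XZ)
  read y, top X: go to s, push BX → (s, yxyyyxxx, BXZ)
  read y, top B: go to s, push XA → (s, xyyyxxx, XAXZ)
  read x, top X: go to s, push ε → (s, yyyxxx, AXZ)
No transition for (s, y, top A); M blocks with input yyyxxx remaining.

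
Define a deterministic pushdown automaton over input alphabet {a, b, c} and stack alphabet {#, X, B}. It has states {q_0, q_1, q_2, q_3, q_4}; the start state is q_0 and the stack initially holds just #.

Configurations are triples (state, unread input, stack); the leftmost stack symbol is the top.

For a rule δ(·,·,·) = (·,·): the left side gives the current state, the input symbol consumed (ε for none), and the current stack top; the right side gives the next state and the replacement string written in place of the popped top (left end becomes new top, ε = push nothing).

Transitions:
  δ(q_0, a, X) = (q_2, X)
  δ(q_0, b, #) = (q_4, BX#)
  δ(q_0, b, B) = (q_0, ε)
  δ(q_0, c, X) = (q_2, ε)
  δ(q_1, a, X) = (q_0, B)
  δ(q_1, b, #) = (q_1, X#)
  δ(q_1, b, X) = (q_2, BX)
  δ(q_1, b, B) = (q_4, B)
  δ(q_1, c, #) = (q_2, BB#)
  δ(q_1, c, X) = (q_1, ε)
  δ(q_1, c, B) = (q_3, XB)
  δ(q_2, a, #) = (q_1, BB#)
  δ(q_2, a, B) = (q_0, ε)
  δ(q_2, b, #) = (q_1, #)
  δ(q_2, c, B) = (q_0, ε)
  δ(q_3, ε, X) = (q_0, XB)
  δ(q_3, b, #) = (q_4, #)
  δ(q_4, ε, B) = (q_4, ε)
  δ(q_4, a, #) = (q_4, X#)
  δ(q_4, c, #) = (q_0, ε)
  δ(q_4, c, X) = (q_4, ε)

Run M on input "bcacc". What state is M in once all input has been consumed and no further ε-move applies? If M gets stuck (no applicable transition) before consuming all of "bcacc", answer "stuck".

(q_0, bcacc, #)
  read b, top #: go to q_4, push BX# → (q_4, cacc, BX#)
  ε-move, top B: go to q_4, push ε → (q_4, cacc, X#)
  read c, top X: go to q_4, push ε → (q_4, acc, #)
  read a, top #: go to q_4, push X# → (q_4, cc, X#)
  read c, top X: go to q_4, push ε → (q_4, c, #)
  read c, top #: go to q_0, push ε → (q_0, ε, ε)
All input consumed; M is in state q_0.

q_0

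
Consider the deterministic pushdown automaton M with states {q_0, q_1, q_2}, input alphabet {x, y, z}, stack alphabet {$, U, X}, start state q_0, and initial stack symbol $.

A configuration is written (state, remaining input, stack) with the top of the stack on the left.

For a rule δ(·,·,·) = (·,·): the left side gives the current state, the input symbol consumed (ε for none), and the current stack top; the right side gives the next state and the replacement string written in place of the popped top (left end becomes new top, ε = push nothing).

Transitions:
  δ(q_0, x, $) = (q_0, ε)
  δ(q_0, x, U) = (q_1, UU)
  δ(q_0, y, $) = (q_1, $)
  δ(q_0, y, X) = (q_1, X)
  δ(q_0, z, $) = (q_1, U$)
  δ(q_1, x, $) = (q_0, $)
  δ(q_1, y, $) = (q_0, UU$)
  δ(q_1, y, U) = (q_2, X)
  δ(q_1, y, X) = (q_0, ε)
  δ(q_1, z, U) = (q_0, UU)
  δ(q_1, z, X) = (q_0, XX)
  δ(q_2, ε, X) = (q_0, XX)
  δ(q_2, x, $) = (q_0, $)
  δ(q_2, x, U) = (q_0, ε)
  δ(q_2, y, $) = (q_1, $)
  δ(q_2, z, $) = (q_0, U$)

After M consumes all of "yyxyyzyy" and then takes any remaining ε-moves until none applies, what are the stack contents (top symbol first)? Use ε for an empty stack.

(q_0, yyxyyzyy, $)
  read y, top $: go to q_1, push $ → (q_1, yxyyzyy, $)
  read y, top $: go to q_0, push UU$ → (q_0, xyyzyy, UU$)
  read x, top U: go to q_1, push UU → (q_1, yyzyy, UUU$)
  read y, top U: go to q_2, push X → (q_2, yzyy, XUU$)
  ε-move, top X: go to q_0, push XX → (q_0, yzyy, XXUU$)
  read y, top X: go to q_1, push X → (q_1, zyy, XXUU$)
  read z, top X: go to q_0, push XX → (q_0, yy, XXXUU$)
  read y, top X: go to q_1, push X → (q_1, y, XXXUU$)
  read y, top X: go to q_0, push ε → (q_0, ε, XXUU$)
All input consumed in state q_0 with stack XXUU$.

XXUU$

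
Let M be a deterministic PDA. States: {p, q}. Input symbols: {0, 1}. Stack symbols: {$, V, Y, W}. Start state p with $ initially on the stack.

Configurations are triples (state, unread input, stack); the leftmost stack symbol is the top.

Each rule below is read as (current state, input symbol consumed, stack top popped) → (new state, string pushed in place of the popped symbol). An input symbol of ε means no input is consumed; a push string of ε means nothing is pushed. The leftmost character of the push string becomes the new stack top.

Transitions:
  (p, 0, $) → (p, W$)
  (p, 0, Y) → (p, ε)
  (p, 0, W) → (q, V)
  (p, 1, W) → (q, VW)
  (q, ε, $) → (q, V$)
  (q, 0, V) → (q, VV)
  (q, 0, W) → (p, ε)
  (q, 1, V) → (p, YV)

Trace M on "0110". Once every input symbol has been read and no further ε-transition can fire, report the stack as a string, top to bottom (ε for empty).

(p, 0110, $)
  read 0, top $: go to p, push W$ → (p, 110, W$)
  read 1, top W: go to q, push VW → (q, 10, VW$)
  read 1, top V: go to p, push YV → (p, 0, YVW$)
  read 0, top Y: go to p, push ε → (p, ε, VW$)
All input consumed in state p with stack VW$.

VW$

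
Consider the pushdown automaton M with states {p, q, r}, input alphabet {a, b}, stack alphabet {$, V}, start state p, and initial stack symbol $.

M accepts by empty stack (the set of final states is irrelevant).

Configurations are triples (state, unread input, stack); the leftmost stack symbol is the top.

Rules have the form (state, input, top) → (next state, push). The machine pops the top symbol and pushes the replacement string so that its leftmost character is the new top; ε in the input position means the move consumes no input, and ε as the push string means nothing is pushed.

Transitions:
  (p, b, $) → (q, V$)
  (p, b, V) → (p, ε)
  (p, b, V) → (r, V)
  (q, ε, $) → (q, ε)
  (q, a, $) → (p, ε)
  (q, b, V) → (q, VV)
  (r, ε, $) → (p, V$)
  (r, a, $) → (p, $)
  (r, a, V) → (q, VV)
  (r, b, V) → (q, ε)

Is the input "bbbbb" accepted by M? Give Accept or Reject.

No computation consumes all input and empties the stack.

Reject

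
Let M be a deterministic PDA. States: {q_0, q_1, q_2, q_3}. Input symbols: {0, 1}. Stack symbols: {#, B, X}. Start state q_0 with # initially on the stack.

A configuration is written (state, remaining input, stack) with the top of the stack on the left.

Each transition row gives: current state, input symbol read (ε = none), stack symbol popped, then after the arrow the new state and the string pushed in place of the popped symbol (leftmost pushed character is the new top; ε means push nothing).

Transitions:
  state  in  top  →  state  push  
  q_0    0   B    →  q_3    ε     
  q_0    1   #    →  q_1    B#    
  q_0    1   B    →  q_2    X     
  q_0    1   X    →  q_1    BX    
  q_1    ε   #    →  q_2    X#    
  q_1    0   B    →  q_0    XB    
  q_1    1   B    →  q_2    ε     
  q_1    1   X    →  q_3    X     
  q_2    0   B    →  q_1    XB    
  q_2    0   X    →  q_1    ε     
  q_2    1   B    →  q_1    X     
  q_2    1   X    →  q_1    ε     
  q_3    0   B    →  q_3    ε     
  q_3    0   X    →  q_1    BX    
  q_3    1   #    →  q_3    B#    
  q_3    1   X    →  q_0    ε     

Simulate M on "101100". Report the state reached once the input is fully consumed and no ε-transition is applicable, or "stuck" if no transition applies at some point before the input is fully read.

q_0

(q_0, 101100, #) ⊢ (q_1, 01100, B#) ⊢ (q_0, 1100, XB#) ⊢ (q_1, 100, BXB#) ⊢ (q_2, 00, XB#) ⊢ (q_1, 0, B#) ⊢ (q_0, ε, XB#)
All input consumed; M is in state q_0.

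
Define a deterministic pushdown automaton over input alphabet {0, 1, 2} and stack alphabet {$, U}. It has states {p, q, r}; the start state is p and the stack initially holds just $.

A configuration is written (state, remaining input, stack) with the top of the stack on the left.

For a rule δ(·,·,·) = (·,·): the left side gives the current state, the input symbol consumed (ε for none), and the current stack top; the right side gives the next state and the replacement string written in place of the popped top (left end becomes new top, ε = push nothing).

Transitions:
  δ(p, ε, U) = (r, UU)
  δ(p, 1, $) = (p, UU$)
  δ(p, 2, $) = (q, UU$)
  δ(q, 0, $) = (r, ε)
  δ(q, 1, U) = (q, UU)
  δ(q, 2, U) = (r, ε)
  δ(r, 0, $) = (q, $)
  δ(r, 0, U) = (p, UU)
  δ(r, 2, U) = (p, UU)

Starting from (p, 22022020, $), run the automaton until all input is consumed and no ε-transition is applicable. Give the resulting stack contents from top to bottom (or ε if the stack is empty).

UUUUUUUUUUUUU$

(p, 22022020, $)
  read 2, top $: go to q, push UU$ → (q, 2022020, UU$)
  read 2, top U: go to r, push ε → (r, 022020, U$)
  read 0, top U: go to p, push UU → (p, 22020, UU$)
  ε-move, top U: go to r, push UU → (r, 22020, UUU$)
  read 2, top U: go to p, push UU → (p, 2020, UUUU$)
  ε-move, top U: go to r, push UU → (r, 2020, UUUUU$)
  read 2, top U: go to p, push UU → (p, 020, UUUUUU$)
  ε-move, top U: go to r, push UU → (r, 020, UUUUUUU$)
  read 0, top U: go to p, push UU → (p, 20, UUUUUUUU$)
  ε-move, top U: go to r, push UU → (r, 20, UUUUUUUUU$)
  read 2, top U: go to p, push UU → (p, 0, UUUUUUUUUU$)
  ε-move, top U: go to r, push UU → (r, 0, UUUUUUUUUUU$)
  read 0, top U: go to p, push UU → (p, ε, UUUUUUUUUUUU$)
  ε-move, top U: go to r, push UU → (r, ε, UUUUUUUUUUUUU$)
All input consumed in state r with stack UUUUUUUUUUUUU$.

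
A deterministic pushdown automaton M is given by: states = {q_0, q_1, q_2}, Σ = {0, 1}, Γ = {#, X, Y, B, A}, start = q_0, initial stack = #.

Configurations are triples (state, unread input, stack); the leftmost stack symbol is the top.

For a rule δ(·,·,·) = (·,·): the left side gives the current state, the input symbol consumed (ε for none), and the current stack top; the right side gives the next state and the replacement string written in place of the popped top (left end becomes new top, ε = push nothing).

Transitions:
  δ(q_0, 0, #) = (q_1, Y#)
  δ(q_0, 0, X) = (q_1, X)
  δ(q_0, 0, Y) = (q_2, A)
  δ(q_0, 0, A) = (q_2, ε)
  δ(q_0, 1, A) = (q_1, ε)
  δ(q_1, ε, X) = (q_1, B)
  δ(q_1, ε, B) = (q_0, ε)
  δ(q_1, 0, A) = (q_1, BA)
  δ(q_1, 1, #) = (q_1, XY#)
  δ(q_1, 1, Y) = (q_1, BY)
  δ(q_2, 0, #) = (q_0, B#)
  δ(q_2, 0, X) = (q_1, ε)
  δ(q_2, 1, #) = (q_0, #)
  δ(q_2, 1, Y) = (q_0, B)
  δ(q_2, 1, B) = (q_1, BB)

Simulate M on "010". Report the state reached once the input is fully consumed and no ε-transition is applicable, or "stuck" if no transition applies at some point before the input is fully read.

(q_0, 010, #)
  read 0, top #: go to q_1, push Y# → (q_1, 10, Y#)
  read 1, top Y: go to q_1, push BY → (q_1, 0, BY#)
  ε-move, top B: go to q_0, push ε → (q_0, 0, Y#)
  read 0, top Y: go to q_2, push A → (q_2, ε, A#)
All input consumed; M is in state q_2.

q_2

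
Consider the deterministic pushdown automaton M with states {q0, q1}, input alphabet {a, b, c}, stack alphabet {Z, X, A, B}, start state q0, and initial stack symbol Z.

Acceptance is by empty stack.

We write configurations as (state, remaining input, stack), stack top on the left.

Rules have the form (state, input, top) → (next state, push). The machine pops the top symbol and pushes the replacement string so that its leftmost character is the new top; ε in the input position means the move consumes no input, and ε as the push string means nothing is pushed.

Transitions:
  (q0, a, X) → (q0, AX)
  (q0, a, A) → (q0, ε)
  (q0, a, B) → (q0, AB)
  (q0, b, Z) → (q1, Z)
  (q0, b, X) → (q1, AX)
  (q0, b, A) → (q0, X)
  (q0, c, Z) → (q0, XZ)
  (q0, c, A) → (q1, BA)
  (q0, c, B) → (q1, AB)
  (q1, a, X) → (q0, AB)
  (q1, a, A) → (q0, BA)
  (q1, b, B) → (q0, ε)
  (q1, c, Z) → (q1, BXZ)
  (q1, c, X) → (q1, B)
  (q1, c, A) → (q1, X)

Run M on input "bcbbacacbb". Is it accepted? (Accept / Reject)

(q0, bcbbacacbb, Z)
  read b, top Z: go to q1, push Z → (q1, cbbacacbb, Z)
  read c, top Z: go to q1, push BXZ → (q1, bbacacbb, BXZ)
  read b, top B: go to q0, push ε → (q0, bacacbb, XZ)
  read b, top X: go to q1, push AX → (q1, acacbb, AXZ)
  read a, top A: go to q0, push BA → (q0, cacbb, BAXZ)
  read c, top B: go to q1, push AB → (q1, acbb, ABAXZ)
  read a, top A: go to q0, push BA → (q0, cbb, BABAXZ)
  read c, top B: go to q1, push AB → (q1, bb, ABABAXZ)
No transition applies at (q1, bb, ABABAXZ); input not fully consumed.

Reject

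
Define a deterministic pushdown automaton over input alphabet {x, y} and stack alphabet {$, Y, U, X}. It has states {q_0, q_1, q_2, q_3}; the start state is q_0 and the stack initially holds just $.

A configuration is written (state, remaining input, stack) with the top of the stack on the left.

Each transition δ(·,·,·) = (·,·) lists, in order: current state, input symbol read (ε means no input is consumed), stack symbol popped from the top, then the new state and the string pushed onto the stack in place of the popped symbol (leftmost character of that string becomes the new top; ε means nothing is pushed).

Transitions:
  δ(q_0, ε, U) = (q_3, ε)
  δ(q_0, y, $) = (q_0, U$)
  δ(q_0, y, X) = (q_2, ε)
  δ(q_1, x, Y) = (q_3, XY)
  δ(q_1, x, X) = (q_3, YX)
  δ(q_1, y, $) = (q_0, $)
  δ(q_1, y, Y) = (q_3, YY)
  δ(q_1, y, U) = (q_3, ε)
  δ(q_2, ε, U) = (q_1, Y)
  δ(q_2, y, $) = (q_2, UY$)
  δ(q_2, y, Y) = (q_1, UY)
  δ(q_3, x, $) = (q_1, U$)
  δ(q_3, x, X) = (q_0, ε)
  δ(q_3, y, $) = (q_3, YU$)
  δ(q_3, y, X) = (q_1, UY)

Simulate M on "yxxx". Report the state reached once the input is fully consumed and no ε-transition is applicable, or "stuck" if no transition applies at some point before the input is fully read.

(q_0, yxxx, $) ⊢ (q_0, xxx, U$) ⊢ (q_3, xxx, $) ⊢ (q_1, xx, U$)
No transition for (q_1, x, top U); M blocks with input xx remaining.

stuck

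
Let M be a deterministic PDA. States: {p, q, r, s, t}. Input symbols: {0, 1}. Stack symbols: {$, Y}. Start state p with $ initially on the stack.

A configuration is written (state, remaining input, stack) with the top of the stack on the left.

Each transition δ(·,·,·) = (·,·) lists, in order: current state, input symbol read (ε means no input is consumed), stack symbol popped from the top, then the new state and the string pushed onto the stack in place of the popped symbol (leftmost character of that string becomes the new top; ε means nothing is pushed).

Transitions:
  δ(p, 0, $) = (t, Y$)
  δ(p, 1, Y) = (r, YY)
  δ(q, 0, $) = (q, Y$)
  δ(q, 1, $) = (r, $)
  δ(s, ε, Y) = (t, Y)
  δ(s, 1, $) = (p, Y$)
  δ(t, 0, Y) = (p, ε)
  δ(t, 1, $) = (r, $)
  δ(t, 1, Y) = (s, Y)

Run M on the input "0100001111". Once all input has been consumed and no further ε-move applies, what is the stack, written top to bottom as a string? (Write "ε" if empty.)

Y$

(p, 0100001111, $) ⊢ (t, 100001111, Y$) ⊢ (s, 00001111, Y$) ⊢ (t, 00001111, Y$) ⊢ (p, 0001111, $) ⊢ (t, 001111, Y$) ⊢ (p, 01111, $) ⊢ (t, 1111, Y$) ⊢ (s, 111, Y$) ⊢ (t, 111, Y$) ⊢ (s, 11, Y$) ⊢ (t, 11, Y$) ⊢ (s, 1, Y$) ⊢ (t, 1, Y$) ⊢ (s, ε, Y$) ⊢ (t, ε, Y$)
All input consumed in state t with stack Y$.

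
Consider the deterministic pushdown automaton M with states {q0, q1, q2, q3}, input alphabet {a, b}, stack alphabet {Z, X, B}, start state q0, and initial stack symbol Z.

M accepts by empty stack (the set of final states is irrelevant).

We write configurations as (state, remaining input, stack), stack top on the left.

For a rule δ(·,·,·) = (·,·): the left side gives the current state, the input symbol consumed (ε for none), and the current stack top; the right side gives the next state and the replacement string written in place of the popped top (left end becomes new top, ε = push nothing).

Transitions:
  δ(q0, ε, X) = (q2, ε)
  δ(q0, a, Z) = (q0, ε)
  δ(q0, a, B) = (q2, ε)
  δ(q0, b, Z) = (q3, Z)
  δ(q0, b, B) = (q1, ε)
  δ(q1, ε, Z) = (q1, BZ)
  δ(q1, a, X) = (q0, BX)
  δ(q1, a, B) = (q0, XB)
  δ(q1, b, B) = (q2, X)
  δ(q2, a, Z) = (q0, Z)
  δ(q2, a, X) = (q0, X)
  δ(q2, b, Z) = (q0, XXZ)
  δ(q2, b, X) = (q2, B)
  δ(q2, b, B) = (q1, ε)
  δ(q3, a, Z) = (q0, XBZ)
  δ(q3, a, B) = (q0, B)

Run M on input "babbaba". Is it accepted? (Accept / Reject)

Reject

(q0, babbaba, Z)
  read b, top Z: go to q3, push Z → (q3, abbaba, Z)
  read a, top Z: go to q0, push XBZ → (q0, bbaba, XBZ)
  ε-move, top X: go to q2, push ε → (q2, bbaba, BZ)
  read b, top B: go to q1, push ε → (q1, baba, Z)
  ε-move, top Z: go to q1, push BZ → (q1, baba, BZ)
  read b, top B: go to q2, push X → (q2, aba, XZ)
  read a, top X: go to q0, push X → (q0, ba, XZ)
  ε-move, top X: go to q2, push ε → (q2, ba, Z)
  read b, top Z: go to q0, push XXZ → (q0, a, XXZ)
  ε-move, top X: go to q2, push ε → (q2, a, XZ)
  read a, top X: go to q0, push X → (q0, ε, XZ)
  ε-move, top X: go to q2, push ε → (q2, ε, Z)
All input consumed; stack is Z, not empty, and no further ε-move applies.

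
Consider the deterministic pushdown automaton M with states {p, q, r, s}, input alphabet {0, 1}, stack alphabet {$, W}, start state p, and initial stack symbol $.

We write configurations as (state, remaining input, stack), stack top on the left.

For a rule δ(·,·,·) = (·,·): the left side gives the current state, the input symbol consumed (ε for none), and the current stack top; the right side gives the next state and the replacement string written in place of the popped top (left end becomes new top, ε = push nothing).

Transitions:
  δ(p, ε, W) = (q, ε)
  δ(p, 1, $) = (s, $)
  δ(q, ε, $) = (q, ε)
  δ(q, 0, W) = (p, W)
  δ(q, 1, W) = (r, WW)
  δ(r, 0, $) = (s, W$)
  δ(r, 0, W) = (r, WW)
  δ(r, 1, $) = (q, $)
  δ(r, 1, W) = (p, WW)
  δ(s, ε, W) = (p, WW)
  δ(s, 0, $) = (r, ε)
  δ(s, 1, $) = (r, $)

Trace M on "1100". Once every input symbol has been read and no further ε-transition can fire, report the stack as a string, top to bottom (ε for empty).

(p, 1100, $)
  read 1, top $: go to s, push $ → (s, 100, $)
  read 1, top $: go to r, push $ → (r, 00, $)
  read 0, top $: go to s, push W$ → (s, 0, W$)
  ε-move, top W: go to p, push WW → (p, 0, WW$)
  ε-move, top W: go to q, push ε → (q, 0, W$)
  read 0, top W: go to p, push W → (p, ε, W$)
  ε-move, top W: go to q, push ε → (q, ε, $)
  ε-move, top $: go to q, push ε → (q, ε, ε)
All input consumed in state q with stack ε.

ε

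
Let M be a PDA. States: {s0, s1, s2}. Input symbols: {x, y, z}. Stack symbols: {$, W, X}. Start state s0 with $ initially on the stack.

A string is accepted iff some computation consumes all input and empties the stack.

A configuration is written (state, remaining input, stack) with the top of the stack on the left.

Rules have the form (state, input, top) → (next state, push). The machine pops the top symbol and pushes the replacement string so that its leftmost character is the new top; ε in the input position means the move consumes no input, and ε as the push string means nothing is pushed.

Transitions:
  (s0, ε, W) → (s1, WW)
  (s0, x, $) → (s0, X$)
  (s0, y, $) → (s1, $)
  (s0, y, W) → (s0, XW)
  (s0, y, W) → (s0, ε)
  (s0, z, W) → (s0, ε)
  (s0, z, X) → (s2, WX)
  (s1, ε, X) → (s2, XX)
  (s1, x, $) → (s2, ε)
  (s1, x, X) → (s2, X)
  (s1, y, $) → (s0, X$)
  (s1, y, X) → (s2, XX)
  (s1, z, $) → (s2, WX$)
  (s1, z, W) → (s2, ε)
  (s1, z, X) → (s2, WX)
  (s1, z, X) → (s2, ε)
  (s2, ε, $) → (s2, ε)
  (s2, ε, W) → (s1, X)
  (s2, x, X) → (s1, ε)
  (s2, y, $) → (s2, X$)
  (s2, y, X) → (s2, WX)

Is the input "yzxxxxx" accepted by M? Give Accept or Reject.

Accept

One accepting computation: (s0, yzxxxxx, $) ⊢ (s1, zxxxxx, $) ⊢ (s2, xxxxx, WX$) ⊢ (s1, xxxxx, XX$) ⊢ (s2, xxxx, XX$) ⊢ (s1, xxx, X$) ⊢ (s2, xx, X$) ⊢ (s1, x, $) ⊢ (s2, ε, ε)
All input consumed and the stack is empty.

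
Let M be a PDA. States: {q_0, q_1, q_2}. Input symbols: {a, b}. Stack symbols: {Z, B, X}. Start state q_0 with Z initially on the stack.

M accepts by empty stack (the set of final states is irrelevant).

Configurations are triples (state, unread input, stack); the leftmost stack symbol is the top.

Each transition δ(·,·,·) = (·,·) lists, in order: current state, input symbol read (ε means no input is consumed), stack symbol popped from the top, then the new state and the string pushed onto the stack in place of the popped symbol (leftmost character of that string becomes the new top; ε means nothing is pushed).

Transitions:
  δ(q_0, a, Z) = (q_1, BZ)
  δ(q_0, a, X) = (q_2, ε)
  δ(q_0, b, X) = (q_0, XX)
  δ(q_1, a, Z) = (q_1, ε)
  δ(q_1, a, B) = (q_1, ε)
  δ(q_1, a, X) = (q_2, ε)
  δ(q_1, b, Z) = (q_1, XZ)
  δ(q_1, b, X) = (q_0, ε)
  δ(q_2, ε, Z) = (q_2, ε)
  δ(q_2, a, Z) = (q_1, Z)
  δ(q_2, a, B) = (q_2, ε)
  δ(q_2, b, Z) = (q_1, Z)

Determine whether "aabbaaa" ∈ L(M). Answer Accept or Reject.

One accepting computation: (q_0, aabbaaa, Z) ⊢ (q_1, abbaaa, BZ) ⊢ (q_1, bbaaa, Z) ⊢ (q_1, baaa, XZ) ⊢ (q_0, aaa, Z) ⊢ (q_1, aa, BZ) ⊢ (q_1, a, Z) ⊢ (q_1, ε, ε)
All input consumed and the stack is empty.

Accept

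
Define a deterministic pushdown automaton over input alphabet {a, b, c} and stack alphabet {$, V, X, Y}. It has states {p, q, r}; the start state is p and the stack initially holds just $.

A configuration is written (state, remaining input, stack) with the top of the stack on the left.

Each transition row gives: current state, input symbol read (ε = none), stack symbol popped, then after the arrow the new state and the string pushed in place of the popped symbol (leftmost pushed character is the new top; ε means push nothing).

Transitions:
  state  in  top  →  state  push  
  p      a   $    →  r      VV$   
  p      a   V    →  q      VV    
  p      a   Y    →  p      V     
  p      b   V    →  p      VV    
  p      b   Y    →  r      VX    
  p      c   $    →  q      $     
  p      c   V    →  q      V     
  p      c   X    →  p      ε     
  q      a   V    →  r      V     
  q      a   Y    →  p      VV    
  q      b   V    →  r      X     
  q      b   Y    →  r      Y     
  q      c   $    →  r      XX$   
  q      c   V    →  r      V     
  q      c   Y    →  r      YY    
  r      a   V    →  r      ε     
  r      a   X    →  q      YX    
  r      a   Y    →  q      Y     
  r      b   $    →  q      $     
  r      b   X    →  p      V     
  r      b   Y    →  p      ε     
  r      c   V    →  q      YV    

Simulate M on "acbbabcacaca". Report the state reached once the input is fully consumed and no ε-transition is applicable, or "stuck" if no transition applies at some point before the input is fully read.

(p, acbbabcacaca, $)
  read a, top $: go to r, push VV$ → (r, cbbabcacaca, VV$)
  read c, top V: go to q, push YV → (q, bbabcacaca, YVV$)
  read b, top Y: go to r, push Y → (r, babcacaca, YVV$)
  read b, top Y: go to p, push ε → (p, abcacaca, VV$)
  read a, top V: go to q, push VV → (q, bcacaca, VVV$)
  read b, top V: go to r, push X → (r, cacaca, XVV$)
No transition for (r, c, top X); M blocks with input cacaca remaining.

stuck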